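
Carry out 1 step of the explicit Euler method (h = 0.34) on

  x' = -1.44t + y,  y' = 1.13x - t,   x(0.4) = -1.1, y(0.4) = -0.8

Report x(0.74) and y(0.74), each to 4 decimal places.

-1.5678, -1.3586

Euler on (x,y): x_{n+1} = x_n + h·x', y_{n+1} = y_n + h·y'.
0.400000: (-1.100000, -0.800000); f=(-1.376000, -1.643000) → (-1.567840, -1.358620)
(x(0.74), y(0.74)) ≈ (-1.5678, -1.3586)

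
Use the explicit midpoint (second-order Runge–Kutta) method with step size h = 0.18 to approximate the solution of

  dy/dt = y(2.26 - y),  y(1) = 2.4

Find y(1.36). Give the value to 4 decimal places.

2.3223

Midpoint: k1 = f(t_n, y_n); k2 = f(t_n + h/2, y_n + (h/2)·k1); y_{n+1} = y_n + h·k2.
t=1.000000, y=2.400000:
  k1 = f(1.000000, 2.400000) = -0.336000
  k2 = f(1.090000, 2.369760) = -0.260105
  y ← 2.400000 + 0.18·(-0.260105) = 2.353181
t=1.180000, y=2.353181:
  k1 = f(1.180000, 2.353181) = -0.219272
  k2 = f(1.270000, 2.333447) = -0.171384
  y ← 2.353181 + 0.18·(-0.171384) = 2.322332
y(1.36) ≈ 2.3223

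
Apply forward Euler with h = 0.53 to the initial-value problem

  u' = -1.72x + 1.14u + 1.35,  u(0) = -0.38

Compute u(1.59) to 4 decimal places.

Euler: u_{n+1} = u_n + h·f(x_n, u_n).
x=0.000000, u=-0.380000: f=0.916800 → u ← -0.380000 + 0.53·0.916800 = 0.105904
x=0.530000, u=0.105904: f=0.559131 → u ← 0.105904 + 0.53·0.559131 = 0.402243
x=1.060000, u=0.402243: f=-0.014643 → u ← 0.402243 + 0.53·(-0.014643) = 0.394483
u(1.59) ≈ 0.3945

0.3945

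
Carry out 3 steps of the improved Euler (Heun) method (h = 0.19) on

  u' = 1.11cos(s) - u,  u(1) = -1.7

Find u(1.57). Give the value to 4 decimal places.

-0.8476

Heun: k1 = f(s_n, u_n); k2 = f(s_n + h, u_n + h·k1); u_{n+1} = u_n + (h/2)·(k1 + k2).
s=1.000000, u=-1.700000:
  k1 = f(1.000000, -1.700000) = 2.299736
  k2 = f(1.190000, -1.263050) = 1.675593
  u ← -1.700000 + (0.19/2)·(2.299736 + 1.675593) = -1.322344
s=1.190000, u=-1.322344:
  k1 = f(1.190000, -1.322344) = 1.734886
  k2 = f(1.380000, -0.992715) = 1.203217
  u ← -1.322344 + (0.19/2)·(1.734886 + 1.203217) = -1.043224
s=1.380000, u=-1.043224:
  k1 = f(1.380000, -1.043224) = 1.253725
  k2 = f(1.570000, -0.805016) = 0.805900
  u ← -1.043224 + (0.19/2)·(1.253725 + 0.805900) = -0.847560
u(1.57) ≈ -0.8476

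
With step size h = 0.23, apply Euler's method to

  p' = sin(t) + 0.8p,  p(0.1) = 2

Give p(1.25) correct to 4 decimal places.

5.3831

Euler: p_{n+1} = p_n + h·f(t_n, p_n).
t=0.100000, p=2.000000: f=1.699833 → p ← 2.000000 + 0.23·1.699833 = 2.390962
t=0.330000, p=2.390962: f=2.236812 → p ← 2.390962 + 0.23·2.236812 = 2.905429
t=0.560000, p=2.905429: f=2.855529 → p ← 2.905429 + 0.23·2.855529 = 3.562200
t=0.790000, p=3.562200: f=3.560113 → p ← 3.562200 + 0.23·3.560113 = 4.381026
t=1.020000, p=4.381026: f=4.356929 → p ← 4.381026 + 0.23·4.356929 = 5.383120
p(1.25) ≈ 5.3831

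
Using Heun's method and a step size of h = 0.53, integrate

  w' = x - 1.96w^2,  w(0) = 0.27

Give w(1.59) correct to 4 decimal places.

0.7800

Heun: k1 = f(x_n, w_n); k2 = f(x_n + h, w_n + h·k1); w_{n+1} = w_n + (h/2)·(k1 + k2).
x=0.000000, w=0.270000:
  k1 = f(0.000000, 0.270000) = -0.142884
  k2 = f(0.530000, 0.194271) = 0.456027
  w ← 0.270000 + (0.53/2)·(-0.142884 + 0.456027) = 0.352983
x=0.530000, w=0.352983:
  k1 = f(0.530000, 0.352983) = 0.285790
  k2 = f(1.060000, 0.504452) = 0.561236
  w ← 0.352983 + (0.53/2)·(0.285790 + 0.561236) = 0.577445
x=1.060000, w=0.577445:
  k1 = f(1.060000, 0.577445) = 0.406453
  k2 = f(1.590000, 0.792865) = 0.357876
  w ← 0.577445 + (0.53/2)·(0.406453 + 0.357876) = 0.779992
w(1.59) ≈ 0.7800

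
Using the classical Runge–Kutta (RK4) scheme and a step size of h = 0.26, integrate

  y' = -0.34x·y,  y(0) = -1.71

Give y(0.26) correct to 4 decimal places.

-1.6905

RK4: k1 = f(x_n, y_n); k2 = f(x_n + h/2, y_n + (h/2)·k1); k3 = f(x_n + h/2, y_n + (h/2)·k2); k4 = f(x_n + h, y_n + h·k3); y_{n+1} = y_n + (h/6)·(k1 + 2k2 + 2k3 + k4).
x=0.000000, y=-1.710000:
  k1 = f(0.000000, -1.710000) = 0.000000
  k2 = f(0.130000, -1.710000) = 0.075582
  k3 = f(0.130000, -1.700174) = 0.075148
  k4 = f(0.260000, -1.690462) = 0.149437
  y ← -1.710000 + (0.26/6)·(k1 + 2k2 + 2k3 + k4) = -1.690461
y(0.26) ≈ -1.6905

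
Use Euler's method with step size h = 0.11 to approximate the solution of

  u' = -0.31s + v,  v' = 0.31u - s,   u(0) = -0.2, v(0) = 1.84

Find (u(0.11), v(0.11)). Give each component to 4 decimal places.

Euler on (u,v): u_{n+1} = u_n + h·u', v_{n+1} = v_n + h·v'.
0.000000: (-0.200000, 1.840000); f=(1.840000, -0.062000) → (0.002400, 1.833180)
(u(0.11), v(0.11)) ≈ (0.0024, 1.8332)

0.0024, 1.8332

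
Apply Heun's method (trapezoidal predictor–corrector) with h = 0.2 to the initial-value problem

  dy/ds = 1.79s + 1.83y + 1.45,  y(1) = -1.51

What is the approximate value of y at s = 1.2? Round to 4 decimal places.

-1.3614

Heun: k1 = f(s_n, y_n); k2 = f(s_n + h, y_n + h·k1); y_{n+1} = y_n + (h/2)·(k1 + k2).
s=1.000000, y=-1.510000:
  k1 = f(1.000000, -1.510000) = 0.476700
  k2 = f(1.200000, -1.414660) = 1.009172
  y ← -1.510000 + (0.2/2)·(0.476700 + 1.009172) = -1.361413
y(1.2) ≈ -1.3614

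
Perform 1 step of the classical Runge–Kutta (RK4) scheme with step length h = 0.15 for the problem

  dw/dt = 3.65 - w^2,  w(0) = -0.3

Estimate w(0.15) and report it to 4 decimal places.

0.2436

RK4: k1 = f(t_n, w_n); k2 = f(t_n + h/2, w_n + (h/2)·k1); k3 = f(t_n + h/2, w_n + (h/2)·k2); k4 = f(t_n + h, w_n + h·k3); w_{n+1} = w_n + (h/6)·(k1 + 2k2 + 2k3 + k4).
t=0.000000, w=-0.300000:
  k1 = f(0.000000, -0.300000) = 3.560000
  k2 = f(0.075000, -0.033000) = 3.648911
  k3 = f(0.075000, -0.026332) = 3.649307
  k4 = f(0.150000, 0.247396) = 3.588795
  w ← -0.300000 + (0.15/6)·(k1 + 2k2 + 2k3 + k4) = 0.243631
w(0.15) ≈ 0.2436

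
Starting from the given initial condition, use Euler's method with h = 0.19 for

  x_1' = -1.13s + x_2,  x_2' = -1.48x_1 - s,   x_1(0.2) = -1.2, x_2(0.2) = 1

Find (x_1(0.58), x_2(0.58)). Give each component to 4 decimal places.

Euler on (x_1,x_2): x_1_{n+1} = x_1_n + h·x_1', x_2_{n+1} = x_2_n + h·x_2'.
0.200000: (-1.200000, 1.000000); f=(0.774000, 1.576000) → (-1.052940, 1.299440)
0.390000: (-1.052940, 1.299440); f=(0.858740, 1.168351) → (-0.889779, 1.521427)
(x_1(0.58), x_2(0.58)) ≈ (-0.8898, 1.5214)

-0.8898, 1.5214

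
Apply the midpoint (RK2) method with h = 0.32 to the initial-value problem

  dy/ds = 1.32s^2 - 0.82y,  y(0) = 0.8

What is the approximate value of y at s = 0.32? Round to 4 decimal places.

0.6284

Midpoint: k1 = f(s_n, y_n); k2 = f(s_n + h/2, y_n + (h/2)·k1); y_{n+1} = y_n + h·k2.
s=0.000000, y=0.800000:
  k1 = f(0.000000, 0.800000) = -0.656000
  k2 = f(0.160000, 0.695040) = -0.536141
  y ← 0.800000 + 0.32·(-0.536141) = 0.628435
y(0.32) ≈ 0.6284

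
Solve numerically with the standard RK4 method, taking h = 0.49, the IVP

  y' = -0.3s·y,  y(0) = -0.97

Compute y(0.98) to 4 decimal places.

RK4: k1 = f(s_n, y_n); k2 = f(s_n + h/2, y_n + (h/2)·k1); k3 = f(s_n + h/2, y_n + (h/2)·k2); k4 = f(s_n + h, y_n + h·k3); y_{n+1} = y_n + (h/6)·(k1 + 2k2 + 2k3 + k4).
s=0.000000, y=-0.970000:
  k1 = f(0.000000, -0.970000) = 0.000000
  k2 = f(0.245000, -0.970000) = 0.071295
  k3 = f(0.245000, -0.952533) = 0.070011
  k4 = f(0.490000, -0.935695) = 0.137547
  y ← -0.970000 + (0.49/6)·(k1 + 2k2 + 2k3 + k4) = -0.935687
s=0.490000, y=-0.935687:
  k1 = f(0.490000, -0.935687) = 0.137546
  k2 = f(0.735000, -0.901988) = 0.198888
  k3 = f(0.735000, -0.886959) = 0.195575
  k4 = f(0.980000, -0.839855) = 0.246918
  y ← -0.935687 + (0.49/6)·(k1 + 2k2 + 2k3 + k4) = -0.839860
y(0.98) ≈ -0.8399

-0.8399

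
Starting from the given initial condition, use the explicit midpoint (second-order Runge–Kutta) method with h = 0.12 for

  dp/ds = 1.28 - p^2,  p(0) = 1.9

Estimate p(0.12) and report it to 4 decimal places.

Midpoint: k1 = f(s_n, p_n); k2 = f(s_n + h/2, p_n + (h/2)·k1); p_{n+1} = p_n + h·k2.
s=0.000000, p=1.900000:
  k1 = f(0.000000, 1.900000) = -2.330000
  k2 = f(0.060000, 1.760200) = -1.818304
  p ← 1.900000 + 0.12·(-1.818304) = 1.681804
p(0.12) ≈ 1.6818

1.6818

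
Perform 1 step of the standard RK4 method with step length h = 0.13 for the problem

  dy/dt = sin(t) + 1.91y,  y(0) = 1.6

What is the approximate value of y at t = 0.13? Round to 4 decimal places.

RK4: k1 = f(t_n, y_n); k2 = f(t_n + h/2, y_n + (h/2)·k1); k3 = f(t_n + h/2, y_n + (h/2)·k2); k4 = f(t_n + h, y_n + h·k3); y_{n+1} = y_n + (h/6)·(k1 + 2k2 + 2k3 + k4).
t=0.000000, y=1.600000:
  k1 = f(0.000000, 1.600000) = 3.056000
  k2 = f(0.065000, 1.798640) = 3.500357
  k3 = f(0.065000, 1.827523) = 3.555524
  k4 = f(0.130000, 2.062218) = 4.068471
  y ← 1.600000 + (0.13/6)·(k1 + 2k2 + 2k3 + k4) = 2.060118
y(0.13) ≈ 2.0601

2.0601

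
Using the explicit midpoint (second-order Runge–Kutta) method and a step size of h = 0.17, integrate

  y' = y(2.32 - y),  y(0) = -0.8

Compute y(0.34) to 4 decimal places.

Midpoint: k1 = f(t_n, y_n); k2 = f(t_n + h/2, y_n + (h/2)·k1); y_{n+1} = y_n + h·k2.
t=0.000000, y=-0.800000:
  k1 = f(0.000000, -0.800000) = -2.496000
  k2 = f(0.085000, -1.012160) = -3.372679
  y ← -0.800000 + 0.17·(-3.372679) = -1.373355
t=0.170000, y=-1.373355:
  k1 = f(0.170000, -1.373355) = -5.072290
  k2 = f(0.255000, -1.804500) = -7.442661
  y ← -1.373355 + 0.17·(-7.442661) = -2.638608
y(0.34) ≈ -2.6386

-2.6386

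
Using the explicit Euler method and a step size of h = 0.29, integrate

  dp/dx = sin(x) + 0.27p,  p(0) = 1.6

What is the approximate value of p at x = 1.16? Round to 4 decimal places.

Euler: p_{n+1} = p_n + h·f(x_n, p_n).
x=0.000000, p=1.600000: f=0.432000 → p ← 1.600000 + 0.29·0.432000 = 1.725280
x=0.290000, p=1.725280: f=0.751778 → p ← 1.725280 + 0.29·0.751778 = 1.943296
x=0.580000, p=1.943296: f=1.072714 → p ← 1.943296 + 0.29·1.072714 = 2.254383
x=0.870000, p=2.254383: f=1.373012 → p ← 2.254383 + 0.29·1.373012 = 2.652556
p(1.16) ≈ 2.6526

2.6526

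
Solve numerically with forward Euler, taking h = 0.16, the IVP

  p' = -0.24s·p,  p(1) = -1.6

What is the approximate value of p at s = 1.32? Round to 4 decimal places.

-1.4700

Euler: p_{n+1} = p_n + h·f(s_n, p_n).
s=1.000000, p=-1.600000: f=0.384000 → p ← -1.600000 + 0.16·0.384000 = -1.538560
s=1.160000, p=-1.538560: f=0.428335 → p ← -1.538560 + 0.16·0.428335 = -1.470026
p(1.32) ≈ -1.4700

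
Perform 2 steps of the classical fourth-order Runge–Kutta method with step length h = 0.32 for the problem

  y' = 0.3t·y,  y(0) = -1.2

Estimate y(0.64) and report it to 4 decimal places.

RK4: k1 = f(t_n, y_n); k2 = f(t_n + h/2, y_n + (h/2)·k1); k3 = f(t_n + h/2, y_n + (h/2)·k2); k4 = f(t_n + h, y_n + h·k3); y_{n+1} = y_n + (h/6)·(k1 + 2k2 + 2k3 + k4).
t=0.000000, y=-1.200000:
  k1 = f(0.000000, -1.200000) = 0.000000
  k2 = f(0.160000, -1.200000) = -0.057600
  k3 = f(0.160000, -1.209216) = -0.058042
  k4 = f(0.320000, -1.218574) = -0.116983
  y ← -1.200000 + (0.32/6)·(k1 + 2k2 + 2k3 + k4) = -1.218574
t=0.320000, y=-1.218574:
  k1 = f(0.320000, -1.218574) = -0.116983
  k2 = f(0.480000, -1.237292) = -0.178170
  k3 = f(0.480000, -1.247081) = -0.179580
  k4 = f(0.640000, -1.276040) = -0.245000
  y ← -1.218574 + (0.32/6)·(k1 + 2k2 + 2k3 + k4) = -1.276040
y(0.64) ≈ -1.2760

-1.2760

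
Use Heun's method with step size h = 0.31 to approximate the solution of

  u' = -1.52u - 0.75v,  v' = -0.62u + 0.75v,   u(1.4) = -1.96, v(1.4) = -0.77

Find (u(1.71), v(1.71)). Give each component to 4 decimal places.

-1.1402, -0.6553

Heun on (u,v): k1 = f(t_n, state_n); k2 = f(t_n + h, state_n + h·k1); state_{n+1} = state_n + (h/2)·(k1 + k2).
1.400000: (-1.960000, -0.770000)
  k1 = (3.556700, 0.637700)
  predictor → (-0.857423, -0.572313)
  k2 = (1.732518, 0.102368)
  → (-1.140171, -0.655290)
(u(1.71), v(1.71)) ≈ (-1.1402, -0.6553)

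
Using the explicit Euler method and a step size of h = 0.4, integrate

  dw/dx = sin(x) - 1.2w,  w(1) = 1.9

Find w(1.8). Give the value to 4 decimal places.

1.0830

Euler: w_{n+1} = w_n + h·f(x_n, w_n).
x=1.000000, w=1.900000: f=-1.438529 → w ← 1.900000 + 0.4·(-1.438529) = 1.324588
x=1.400000, w=1.324588: f=-0.604056 → w ← 1.324588 + 0.4·(-0.604056) = 1.082966
w(1.8) ≈ 1.0830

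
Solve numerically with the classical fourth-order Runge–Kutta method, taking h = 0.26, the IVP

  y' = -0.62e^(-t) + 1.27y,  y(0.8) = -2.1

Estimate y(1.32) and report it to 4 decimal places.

-4.2291

RK4: k1 = f(t_n, y_n); k2 = f(t_n + h/2, y_n + (h/2)·k1); k3 = f(t_n + h/2, y_n + (h/2)·k2); k4 = f(t_n + h, y_n + h·k3); y_{n+1} = y_n + (h/6)·(k1 + 2k2 + 2k3 + k4).
t=0.800000, y=-2.100000:
  k1 = f(0.800000, -2.100000) = -2.945584
  k2 = f(0.930000, -2.482926) = -3.397939
  k3 = f(0.930000, -2.541732) = -3.472623
  k4 = f(1.060000, -3.002882) = -4.028463
  y ← -2.100000 + (0.26/6)·(k1 + 2k2 + 2k3 + k4) = -2.997657
t=1.060000, y=-2.997657:
  k1 = f(1.060000, -2.997657) = -4.021828
  k2 = f(1.190000, -3.520495) = -4.659646
  k3 = f(1.190000, -3.603411) = -4.764950
  k4 = f(1.320000, -4.236544) = -5.546035
  y ← -2.997657 + (0.26/6)·(k1 + 2k2 + 2k3 + k4) = -4.229063
y(1.32) ≈ -4.2291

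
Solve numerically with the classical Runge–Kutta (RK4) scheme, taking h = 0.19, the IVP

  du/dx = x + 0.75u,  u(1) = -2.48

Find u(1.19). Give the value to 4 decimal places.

-2.6367

RK4: k1 = f(x_n, u_n); k2 = f(x_n + h/2, u_n + (h/2)·k1); k3 = f(x_n + h/2, u_n + (h/2)·k2); k4 = f(x_n + h, u_n + h·k3); u_{n+1} = u_n + (h/6)·(k1 + 2k2 + 2k3 + k4).
x=1.000000, u=-2.480000:
  k1 = f(1.000000, -2.480000) = -0.860000
  k2 = f(1.095000, -2.561700) = -0.826275
  k3 = f(1.095000, -2.558496) = -0.823872
  k4 = f(1.190000, -2.636536) = -0.787402
  u ← -2.480000 + (0.19/6)·(k1 + 2k2 + 2k3 + k4) = -2.636677
u(1.19) ≈ -2.6367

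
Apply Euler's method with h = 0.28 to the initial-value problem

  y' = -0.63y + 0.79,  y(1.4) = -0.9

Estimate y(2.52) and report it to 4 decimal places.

Euler: y_{n+1} = y_n + h·f(x_n, y_n).
x=1.400000, y=-0.900000: f=1.357000 → y ← -0.900000 + 0.28·1.357000 = -0.520040
x=1.680000, y=-0.520040: f=1.117625 → y ← -0.520040 + 0.28·1.117625 = -0.207105
x=1.960000, y=-0.207105: f=0.920476 → y ← -0.207105 + 0.28·0.920476 = 0.050628
x=2.240000, y=0.050628: f=0.758104 → y ← 0.050628 + 0.28·0.758104 = 0.262898
y(2.52) ≈ 0.2629

0.2629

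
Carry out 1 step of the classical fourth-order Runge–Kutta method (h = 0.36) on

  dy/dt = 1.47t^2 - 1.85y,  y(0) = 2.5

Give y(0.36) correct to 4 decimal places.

1.3065

RK4: k1 = f(t_n, y_n); k2 = f(t_n + h/2, y_n + (h/2)·k1); k3 = f(t_n + h/2, y_n + (h/2)·k2); k4 = f(t_n + h, y_n + h·k3); y_{n+1} = y_n + (h/6)·(k1 + 2k2 + 2k3 + k4).
t=0.000000, y=2.500000:
  k1 = f(0.000000, 2.500000) = -4.625000
  k2 = f(0.180000, 1.667500) = -3.037247
  k3 = f(0.180000, 1.953296) = -3.565969
  k4 = f(0.360000, 1.216251) = -2.059553
  y ← 2.500000 + (0.36/6)·(k1 + 2k2 + 2k3 + k4) = 1.306541
y(0.36) ≈ 1.3065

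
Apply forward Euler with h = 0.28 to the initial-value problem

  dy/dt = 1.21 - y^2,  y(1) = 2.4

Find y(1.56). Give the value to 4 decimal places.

1.1098

Euler: y_{n+1} = y_n + h·f(t_n, y_n).
t=1.000000, y=2.400000: f=-4.550000 → y ← 2.400000 + 0.28·(-4.550000) = 1.126000
t=1.280000, y=1.126000: f=-0.057876 → y ← 1.126000 + 0.28·(-0.057876) = 1.109795
y(1.56) ≈ 1.1098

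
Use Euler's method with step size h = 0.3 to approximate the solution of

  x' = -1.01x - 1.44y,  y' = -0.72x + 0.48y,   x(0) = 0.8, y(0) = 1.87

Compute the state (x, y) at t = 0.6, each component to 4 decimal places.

Euler on (x,y): x_{n+1} = x_n + h·x', y_{n+1} = y_n + h·y'.
0.000000: (0.800000, 1.870000); f=(-3.500800, 0.321600) → (-0.250240, 1.966480)
0.300000: (-0.250240, 1.966480); f=(-2.578989, 1.124083) → (-1.023937, 2.303705)
(x(0.6), y(0.6)) ≈ (-1.0239, 2.3037)

-1.0239, 2.3037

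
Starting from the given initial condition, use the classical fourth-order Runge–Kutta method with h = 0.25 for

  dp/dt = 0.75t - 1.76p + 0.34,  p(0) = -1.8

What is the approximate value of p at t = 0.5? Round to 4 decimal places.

RK4: k1 = f(t_n, p_n); k2 = f(t_n + h/2, p_n + (h/2)·k1); k3 = f(t_n + h/2, p_n + (h/2)·k2); k4 = f(t_n + h, p_n + h·k3); p_{n+1} = p_n + (h/6)·(k1 + 2k2 + 2k3 + k4).
t=0.000000, p=-1.800000:
  k1 = f(0.000000, -1.800000) = 3.508000
  k2 = f(0.125000, -1.361500) = 2.829990
  k3 = f(0.125000, -1.446251) = 2.979152
  k4 = f(0.250000, -1.055212) = 2.384673
  p ← -1.800000 + (0.25/6)·(k1 + 2k2 + 2k3 + k4) = -1.070377
t=0.250000, p=-1.070377:
  k1 = f(0.250000, -1.070377) = 2.411363
  k2 = f(0.375000, -0.768956) = 1.974613
  k3 = f(0.375000, -0.823550) = 2.070698
  k4 = f(0.500000, -0.552702) = 1.687756
  p ← -1.070377 + (0.25/6)·(k1 + 2k2 + 2k3 + k4) = -0.562471
p(0.5) ≈ -0.5625

-0.5625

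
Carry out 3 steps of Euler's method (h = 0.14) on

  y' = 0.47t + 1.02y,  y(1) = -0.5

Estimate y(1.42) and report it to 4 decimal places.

-0.4904

Euler: y_{n+1} = y_n + h·f(t_n, y_n).
t=1.000000, y=-0.500000: f=-0.040000 → y ← -0.500000 + 0.14·(-0.040000) = -0.505600
t=1.140000, y=-0.505600: f=0.020088 → y ← -0.505600 + 0.14·0.020088 = -0.502788
t=1.280000, y=-0.502788: f=0.088757 → y ← -0.502788 + 0.14·0.088757 = -0.490362
y(1.42) ≈ -0.4904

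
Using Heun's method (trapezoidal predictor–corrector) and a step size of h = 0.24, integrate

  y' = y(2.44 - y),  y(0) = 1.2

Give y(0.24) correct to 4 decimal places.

1.5435

Heun: k1 = f(x_n, y_n); k2 = f(x_n + h, y_n + h·k1); y_{n+1} = y_n + (h/2)·(k1 + k2).
x=0.000000, y=1.200000:
  k1 = f(0.000000, 1.200000) = 1.488000
  k2 = f(0.240000, 1.557120) = 1.374750
  y ← 1.200000 + (0.24/2)·(1.488000 + 1.374750) = 1.543530
y(0.24) ≈ 1.5435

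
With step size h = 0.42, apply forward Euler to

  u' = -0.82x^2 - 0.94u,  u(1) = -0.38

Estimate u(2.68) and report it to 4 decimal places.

Euler: u_{n+1} = u_n + h·f(x_n, u_n).
x=1.000000, u=-0.380000: f=-0.462800 → u ← -0.380000 + 0.42·(-0.462800) = -0.574376
x=1.420000, u=-0.574376: f=-1.113535 → u ← -0.574376 + 0.42·(-1.113535) = -1.042061
x=1.840000, u=-1.042061: f=-1.796655 → u ← -1.042061 + 0.42·(-1.796655) = -1.796656
x=2.260000, u=-1.796656: f=-2.499376 → u ← -1.796656 + 0.42·(-2.499376) = -2.846393
u(2.68) ≈ -2.8464

-2.8464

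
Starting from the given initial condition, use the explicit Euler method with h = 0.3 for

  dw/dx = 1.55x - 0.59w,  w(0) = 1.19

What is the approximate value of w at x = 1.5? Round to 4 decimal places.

1.6185

Euler: w_{n+1} = w_n + h·f(x_n, w_n).
x=0.000000, w=1.190000: f=-0.702100 → w ← 1.190000 + 0.3·(-0.702100) = 0.979370
x=0.300000, w=0.979370: f=-0.112828 → w ← 0.979370 + 0.3·(-0.112828) = 0.945522
x=0.600000, w=0.945522: f=0.372142 → w ← 0.945522 + 0.3·0.372142 = 1.057164
x=0.900000, w=1.057164: f=0.771273 → w ← 1.057164 + 0.3·0.771273 = 1.288546
x=1.200000, w=1.288546: f=1.099758 → w ← 1.288546 + 0.3·1.099758 = 1.618473
w(1.5) ≈ 1.6185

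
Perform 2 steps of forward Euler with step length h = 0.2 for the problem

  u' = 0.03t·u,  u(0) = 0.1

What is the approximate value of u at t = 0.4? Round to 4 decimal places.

Euler: u_{n+1} = u_n + h·f(t_n, u_n).
t=0.000000, u=0.100000: f=0.000000 → u ← 0.100000 + 0.2·0.000000 = 0.100000
t=0.200000, u=0.100000: f=0.000600 → u ← 0.100000 + 0.2·0.000600 = 0.100120
u(0.4) ≈ 0.1001

0.1001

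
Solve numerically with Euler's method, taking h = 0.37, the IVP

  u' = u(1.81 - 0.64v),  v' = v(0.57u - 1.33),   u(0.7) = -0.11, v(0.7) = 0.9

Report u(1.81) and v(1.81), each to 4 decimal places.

-0.4068, 0.0941

Euler on (u,v): u_{n+1} = u_n + h·u', v_{n+1} = v_n + h·v'.
0.700000: (-0.110000, 0.900000); f=(-0.135740, -1.253430) → (-0.160224, 0.436231)
1.070000: (-0.160224, 0.436231); f=(-0.245273, -0.620027) → (-0.250975, 0.206821)
1.440000: (-0.250975, 0.206821); f=(-0.421044, -0.304659) → (-0.406761, 0.094097)
(u(1.81), v(1.81)) ≈ (-0.4068, 0.0941)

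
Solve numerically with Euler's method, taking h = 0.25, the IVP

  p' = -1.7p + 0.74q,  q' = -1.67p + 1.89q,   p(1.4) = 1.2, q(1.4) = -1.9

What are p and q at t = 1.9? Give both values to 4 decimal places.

Euler on (p,q): p_{n+1} = p_n + h·p', q_{n+1} = q_n + h·q'.
1.400000: (1.200000, -1.900000); f=(-3.446000, -5.595000) → (0.338500, -3.298750)
1.650000: (0.338500, -3.298750); f=(-3.016525, -6.799932) → (-0.415631, -4.998733)
(p(1.9), q(1.9)) ≈ (-0.4156, -4.9987)

-0.4156, -4.9987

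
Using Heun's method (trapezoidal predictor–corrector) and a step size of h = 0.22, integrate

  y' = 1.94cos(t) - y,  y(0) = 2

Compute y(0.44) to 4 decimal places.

1.9503

Heun: k1 = f(t_n, y_n); k2 = f(t_n + h, y_n + h·k1); y_{n+1} = y_n + (h/2)·(k1 + k2).
t=0.000000, y=2.000000:
  k1 = f(0.000000, 2.000000) = -0.060000
  k2 = f(0.220000, 1.986800) = -0.093559
  y ← 2.000000 + (0.22/2)·(-0.060000 + (-0.093559)) = 1.983109
t=0.220000, y=1.983109:
  k1 = f(0.220000, 1.983109) = -0.089867
  k2 = f(0.440000, 1.963338) = -0.208119
  y ← 1.983109 + (0.22/2)·(-0.089867 + (-0.208119)) = 1.950330
y(0.44) ≈ 1.9503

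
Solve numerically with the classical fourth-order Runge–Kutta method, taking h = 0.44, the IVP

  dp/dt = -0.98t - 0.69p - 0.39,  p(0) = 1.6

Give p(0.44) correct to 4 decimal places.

RK4: k1 = f(t_n, p_n); k2 = f(t_n + h/2, p_n + (h/2)·k1); k3 = f(t_n + h/2, p_n + (h/2)·k2); k4 = f(t_n + h, p_n + h·k3); p_{n+1} = p_n + (h/6)·(k1 + 2k2 + 2k3 + k4).
t=0.000000, p=1.600000:
  k1 = f(0.000000, 1.600000) = -1.494000
  k2 = f(0.220000, 1.271320) = -1.482811
  k3 = f(0.220000, 1.273782) = -1.484509
  k4 = f(0.440000, 0.946816) = -1.474503
  p ← 1.600000 + (0.44/6)·(k1 + 2k2 + 2k3 + k4) = 0.947103
p(0.44) ≈ 0.9471

0.9471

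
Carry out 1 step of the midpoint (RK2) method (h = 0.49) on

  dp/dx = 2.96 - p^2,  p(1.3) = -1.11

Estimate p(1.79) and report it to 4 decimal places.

0.1094

Midpoint: k1 = f(x_n, p_n); k2 = f(x_n + h/2, p_n + (h/2)·k1); p_{n+1} = p_n + h·k2.
x=1.300000, p=-1.110000:
  k1 = f(1.300000, -1.110000) = 1.727900
  k2 = f(1.545000, -0.686665) = 2.488492
  p ← -1.110000 + 0.49·2.488492 = 0.109361
p(1.79) ≈ 0.1094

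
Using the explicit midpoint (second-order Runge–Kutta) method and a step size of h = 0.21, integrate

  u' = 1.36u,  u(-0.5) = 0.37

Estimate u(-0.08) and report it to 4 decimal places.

0.6509

Midpoint: k1 = f(x_n, u_n); k2 = f(x_n + h/2, u_n + (h/2)·k1); u_{n+1} = u_n + h·k2.
x=-0.500000, u=0.370000:
  k1 = f(-0.500000, 0.370000) = 0.503200
  k2 = f(-0.395000, 0.422836) = 0.575057
  u ← 0.370000 + 0.21·0.575057 = 0.490762
x=-0.290000, u=0.490762:
  k1 = f(-0.290000, 0.490762) = 0.667436
  k2 = f(-0.185000, 0.560843) = 0.762746
  u ← 0.490762 + 0.21·0.762746 = 0.650939
u(-0.08) ≈ 0.6509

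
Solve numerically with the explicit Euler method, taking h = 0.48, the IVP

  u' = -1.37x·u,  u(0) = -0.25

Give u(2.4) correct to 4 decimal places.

0.0009

Euler: u_{n+1} = u_n + h·f(x_n, u_n).
x=0.000000, u=-0.250000: f=0.000000 → u ← -0.250000 + 0.48·0.000000 = -0.250000
x=0.480000, u=-0.250000: f=0.164400 → u ← -0.250000 + 0.48·0.164400 = -0.171088
x=0.960000, u=-0.171088: f=0.225015 → u ← -0.171088 + 0.48·0.225015 = -0.063081
x=1.440000, u=-0.063081: f=0.124446 → u ← -0.063081 + 0.48·0.124446 = -0.003347
x=1.920000, u=-0.003347: f=0.008803 → u ← -0.003347 + 0.48·0.008803 = 0.000879
u(2.4) ≈ 0.0009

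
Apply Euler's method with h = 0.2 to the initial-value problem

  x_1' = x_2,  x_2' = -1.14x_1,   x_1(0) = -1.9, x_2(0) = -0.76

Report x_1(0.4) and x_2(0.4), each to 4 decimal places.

Euler on (x_1,x_2): x_1_{n+1} = x_1_n + h·x_1', x_2_{n+1} = x_2_n + h·x_2'.
0.000000: (-1.900000, -0.760000); f=(-0.760000, 2.166000) → (-2.052000, -0.326800)
0.200000: (-2.052000, -0.326800); f=(-0.326800, 2.339280) → (-2.117360, 0.141056)
(x_1(0.4), x_2(0.4)) ≈ (-2.1174, 0.1411)

-2.1174, 0.1411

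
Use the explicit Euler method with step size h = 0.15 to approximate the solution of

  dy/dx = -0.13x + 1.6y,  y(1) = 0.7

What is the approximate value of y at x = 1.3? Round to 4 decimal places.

1.0297

Euler: y_{n+1} = y_n + h·f(x_n, y_n).
x=1.000000, y=0.700000: f=0.990000 → y ← 0.700000 + 0.15·0.990000 = 0.848500
x=1.150000, y=0.848500: f=1.208100 → y ← 0.848500 + 0.15·1.208100 = 1.029715
y(1.3) ≈ 1.0297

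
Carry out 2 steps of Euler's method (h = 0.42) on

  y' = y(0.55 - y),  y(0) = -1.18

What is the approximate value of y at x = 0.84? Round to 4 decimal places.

-4.2514

Euler: y_{n+1} = y_n + h·f(x_n, y_n).
x=0.000000, y=-1.180000: f=-2.041400 → y ← -1.180000 + 0.42·(-2.041400) = -2.037388
x=0.420000, y=-2.037388: f=-5.271513 → y ← -2.037388 + 0.42·(-5.271513) = -4.251424
y(0.84) ≈ -4.2514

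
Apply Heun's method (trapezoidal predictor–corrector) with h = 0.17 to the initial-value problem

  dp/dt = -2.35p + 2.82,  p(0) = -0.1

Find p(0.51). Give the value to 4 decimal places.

0.7907

Heun: k1 = f(t_n, p_n); k2 = f(t_n + h, p_n + h·k1); p_{n+1} = p_n + (h/2)·(k1 + k2).
t=0.000000, p=-0.100000:
  k1 = f(0.000000, -0.100000) = 3.055000
  k2 = f(0.170000, 0.419350) = 1.834527
  p ← -0.100000 + (0.17/2)·(3.055000 + 1.834527) = 0.315610
t=0.170000, p=0.315610:
  k1 = f(0.170000, 0.315610) = 2.078317
  k2 = f(0.340000, 0.668924) = 1.248029
  p ← 0.315610 + (0.17/2)·(2.078317 + 1.248029) = 0.598349
t=0.340000, p=0.598349:
  k1 = f(0.340000, 0.598349) = 1.413879
  k2 = f(0.510000, 0.838709) = 0.849034
  p ← 0.598349 + (0.17/2)·(1.413879 + 0.849034) = 0.790697
p(0.51) ≈ 0.7907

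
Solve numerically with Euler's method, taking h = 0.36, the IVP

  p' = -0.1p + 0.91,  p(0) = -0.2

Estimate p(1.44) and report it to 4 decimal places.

1.0686

Euler: p_{n+1} = p_n + h·f(x_n, p_n).
x=0.000000, p=-0.200000: f=0.930000 → p ← -0.200000 + 0.36·0.930000 = 0.134800
x=0.360000, p=0.134800: f=0.896520 → p ← 0.134800 + 0.36·0.896520 = 0.457547
x=0.720000, p=0.457547: f=0.864245 → p ← 0.457547 + 0.36·0.864245 = 0.768676
x=1.080000, p=0.768676: f=0.833132 → p ← 0.768676 + 0.36·0.833132 = 1.068603
p(1.44) ≈ 1.0686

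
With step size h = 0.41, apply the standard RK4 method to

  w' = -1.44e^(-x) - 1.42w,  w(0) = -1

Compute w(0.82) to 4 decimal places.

-0.7518

RK4: k1 = f(x_n, w_n); k2 = f(x_n + h/2, w_n + (h/2)·k1); k3 = f(x_n + h/2, w_n + (h/2)·k2); k4 = f(x_n + h, w_n + h·k3); w_{n+1} = w_n + (h/6)·(k1 + 2k2 + 2k3 + k4).
x=0.000000, w=-1.000000:
  k1 = f(0.000000, -1.000000) = -0.020000
  k2 = f(0.205000, -1.004100) = 0.252730
  k3 = f(0.205000, -0.948190) = 0.173338
  k4 = f(0.410000, -0.928931) = 0.363426
  w ← -1.000000 + (0.41/6)·(k1 + 2k2 + 2k3 + k4) = -0.918303
x=0.410000, w=-0.918303:
  k1 = f(0.410000, -0.918303) = 0.348334
  k2 = f(0.615000, -0.846895) = 0.424068
  k3 = f(0.615000, -0.831369) = 0.402022
  k4 = f(0.820000, -0.753474) = 0.435712
  w ← -0.918303 + (0.41/6)·(k1 + 2k2 + 2k3 + k4) = -0.751828
w(0.82) ≈ -0.7518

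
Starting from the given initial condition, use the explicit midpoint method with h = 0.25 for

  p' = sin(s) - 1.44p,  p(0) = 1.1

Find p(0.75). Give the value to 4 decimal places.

0.5820

Midpoint: k1 = f(s_n, p_n); k2 = f(s_n + h/2, p_n + (h/2)·k1); p_{n+1} = p_n + h·k2.
s=0.000000, p=1.100000:
  k1 = f(0.000000, 1.100000) = -1.584000
  k2 = f(0.125000, 0.902000) = -1.174205
  p ← 1.100000 + 0.25·(-1.174205) = 0.806449
s=0.250000, p=0.806449:
  k1 = f(0.250000, 0.806449) = -0.913882
  k2 = f(0.375000, 0.692213) = -0.630515
  p ← 0.806449 + 0.25·(-0.630515) = 0.648820
s=0.500000, p=0.648820:
  k1 = f(0.500000, 0.648820) = -0.454875
  k2 = f(0.625000, 0.591961) = -0.267326
  p ← 0.648820 + 0.25·(-0.267326) = 0.581988
p(0.75) ≈ 0.5820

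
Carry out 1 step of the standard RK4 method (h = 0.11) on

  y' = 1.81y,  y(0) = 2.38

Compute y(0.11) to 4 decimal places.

2.9043

RK4: k1 = f(x_n, y_n); k2 = f(x_n + h/2, y_n + (h/2)·k1); k3 = f(x_n + h/2, y_n + (h/2)·k2); k4 = f(x_n + h, y_n + h·k3); y_{n+1} = y_n + (h/6)·(k1 + 2k2 + 2k3 + k4).
x=0.000000, y=2.380000:
  k1 = f(0.000000, 2.380000) = 4.307800
  k2 = f(0.055000, 2.616929) = 4.736641
  k3 = f(0.055000, 2.640515) = 4.779333
  k4 = f(0.110000, 2.905727) = 5.259365
  y ← 2.380000 + (0.11/6)·(k1 + 2k2 + 2k3 + k4) = 2.904317
y(0.11) ≈ 2.9043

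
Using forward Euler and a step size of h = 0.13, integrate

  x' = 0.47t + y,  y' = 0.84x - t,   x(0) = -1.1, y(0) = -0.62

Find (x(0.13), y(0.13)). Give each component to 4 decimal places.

-1.1806, -0.7401

Euler on (x,y): x_{n+1} = x_n + h·x', y_{n+1} = y_n + h·y'.
0.000000: (-1.100000, -0.620000); f=(-0.620000, -0.924000) → (-1.180600, -0.740120)
(x(0.13), y(0.13)) ≈ (-1.1806, -0.7401)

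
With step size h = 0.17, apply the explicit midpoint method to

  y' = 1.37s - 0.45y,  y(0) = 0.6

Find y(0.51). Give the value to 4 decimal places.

Midpoint: k1 = f(s_n, y_n); k2 = f(s_n + h/2, y_n + (h/2)·k1); y_{n+1} = y_n + h·k2.
s=0.000000, y=0.600000:
  k1 = f(0.000000, 0.600000) = -0.270000
  k2 = f(0.085000, 0.577050) = -0.143222
  y ← 0.600000 + 0.17·(-0.143222) = 0.575652
s=0.170000, y=0.575652:
  k1 = f(0.170000, 0.575652) = -0.026143
  k2 = f(0.255000, 0.573430) = 0.091307
  y ← 0.575652 + 0.17·0.091307 = 0.591174
s=0.340000, y=0.591174:
  k1 = f(0.340000, 0.591174) = 0.199772
  k2 = f(0.425000, 0.608155) = 0.308580
  y ← 0.591174 + 0.17·0.308580 = 0.643633
y(0.51) ≈ 0.6436

0.6436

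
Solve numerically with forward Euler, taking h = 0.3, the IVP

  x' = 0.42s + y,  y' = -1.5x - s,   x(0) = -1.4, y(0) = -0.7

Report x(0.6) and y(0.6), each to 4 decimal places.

-1.5932, 0.5645

Euler on (x,y): x_{n+1} = x_n + h·x', y_{n+1} = y_n + h·y'.
0.000000: (-1.400000, -0.700000); f=(-0.700000, 2.100000) → (-1.610000, -0.070000)
0.300000: (-1.610000, -0.070000); f=(0.056000, 2.115000) → (-1.593200, 0.564500)
(x(0.6), y(0.6)) ≈ (-1.5932, 0.5645)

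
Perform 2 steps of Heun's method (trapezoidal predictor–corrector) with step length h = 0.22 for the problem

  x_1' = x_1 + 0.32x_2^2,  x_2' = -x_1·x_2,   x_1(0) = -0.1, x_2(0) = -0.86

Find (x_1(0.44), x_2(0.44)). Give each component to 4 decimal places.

-0.0207, -0.8851

Heun on (x_1,x_2): k1 = f(t_n, state_n); k2 = f(t_n + h, state_n + h·k1); state_{n+1} = state_n + (h/2)·(k1 + k2).
0.000000: (-0.100000, -0.860000)
  k1 = (0.136672, -0.086000)
  predictor → (-0.069932, -0.878920)
  k2 = (0.177268, -0.061465)
  → (-0.065467, -0.876221)
0.220000: (-0.065467, -0.876221)
  k1 = (0.180218, -0.057363)
  predictor → (-0.025819, -0.888841)
  k2 = (0.226994, -0.022949)
  → (-0.020673, -0.885055)
(x_1(0.44), x_2(0.44)) ≈ (-0.0207, -0.8851)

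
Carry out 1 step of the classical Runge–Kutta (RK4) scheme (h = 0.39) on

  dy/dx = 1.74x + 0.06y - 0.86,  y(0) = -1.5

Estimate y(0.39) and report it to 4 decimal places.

-1.7415

RK4: k1 = f(x_n, y_n); k2 = f(x_n + h/2, y_n + (h/2)·k1); k3 = f(x_n + h/2, y_n + (h/2)·k2); k4 = f(x_n + h, y_n + h·k3); y_{n+1} = y_n + (h/6)·(k1 + 2k2 + 2k3 + k4).
x=0.000000, y=-1.500000:
  k1 = f(0.000000, -1.500000) = -0.950000
  k2 = f(0.195000, -1.685250) = -0.621815
  k3 = f(0.195000, -1.621254) = -0.617975
  k4 = f(0.390000, -1.741010) = -0.285861
  y ← -1.500000 + (0.39/6)·(k1 + 2k2 + 2k3 + k4) = -1.741504
y(0.39) ≈ -1.7415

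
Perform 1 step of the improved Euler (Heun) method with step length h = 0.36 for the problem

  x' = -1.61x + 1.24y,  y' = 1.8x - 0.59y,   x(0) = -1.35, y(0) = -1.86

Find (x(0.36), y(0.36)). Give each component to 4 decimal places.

-1.4911, -2.3043

Heun on (x,y): k1 = f(t_n, state_n); k2 = f(t_n + h, state_n + h·k1); state_{n+1} = state_n + (h/2)·(k1 + k2).
0.000000: (-1.350000, -1.860000)
  k1 = (-0.132900, -1.332600)
  predictor → (-1.397844, -2.339736)
  k2 = (-0.650744, -1.135675)
  → (-1.491056, -2.304289)
(x(0.36), y(0.36)) ≈ (-1.4911, -2.3043)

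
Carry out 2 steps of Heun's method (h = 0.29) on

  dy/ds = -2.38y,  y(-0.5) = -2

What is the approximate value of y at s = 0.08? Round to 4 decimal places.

Heun: k1 = f(s_n, y_n); k2 = f(s_n + h, y_n + h·k1); y_{n+1} = y_n + (h/2)·(k1 + k2).
s=-0.500000, y=-2.000000:
  k1 = f(-0.500000, -2.000000) = 4.760000
  k2 = f(-0.210000, -0.619600) = 1.474648
  y ← -2.000000 + (0.29/2)·(4.760000 + 1.474648) = -1.095976
s=-0.210000, y=-1.095976:
  k1 = f(-0.210000, -1.095976) = 2.608423
  k2 = f(0.080000, -0.339533) = 0.808089
  y ← -1.095976 + (0.29/2)·(2.608423 + 0.808089) = -0.600582
y(0.08) ≈ -0.6006

-0.6006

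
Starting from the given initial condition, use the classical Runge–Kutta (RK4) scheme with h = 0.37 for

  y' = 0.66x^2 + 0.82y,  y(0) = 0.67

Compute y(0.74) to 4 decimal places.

1.3336

RK4: k1 = f(x_n, y_n); k2 = f(x_n + h/2, y_n + (h/2)·k1); k3 = f(x_n + h/2, y_n + (h/2)·k2); k4 = f(x_n + h, y_n + h·k3); y_{n+1} = y_n + (h/6)·(k1 + 2k2 + 2k3 + k4).
x=0.000000, y=0.670000:
  k1 = f(0.000000, 0.670000) = 0.549400
  k2 = f(0.185000, 0.771639) = 0.655332
  k3 = f(0.185000, 0.791237) = 0.671402
  k4 = f(0.370000, 0.918419) = 0.843457
  y ← 0.670000 + (0.37/6)·(k1 + 2k2 + 2k3 + k4) = 0.919524
x=0.370000, y=0.919524:
  k1 = f(0.370000, 0.919524) = 0.844363
  k2 = f(0.555000, 1.075731) = 1.085396
  k3 = f(0.555000, 1.120322) = 1.121960
  k4 = f(0.740000, 1.334649) = 1.455828
  y ← 0.919524 + (0.37/6)·(k1 + 2k2 + 2k3 + k4) = 1.333609
y(0.74) ≈ 1.3336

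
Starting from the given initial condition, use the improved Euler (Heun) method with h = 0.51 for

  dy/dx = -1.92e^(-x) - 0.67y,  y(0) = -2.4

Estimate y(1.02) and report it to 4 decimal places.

Heun: k1 = f(x_n, y_n); k2 = f(x_n + h, y_n + h·k1); y_{n+1} = y_n + (h/2)·(k1 + k2).
x=0.000000, y=-2.400000:
  k1 = f(0.000000, -2.400000) = -0.312000
  k2 = f(0.510000, -2.559120) = 0.561659
  y ← -2.400000 + (0.51/2)·(-0.312000 + 0.561659) = -2.336337
x=0.510000, y=-2.336337:
  k1 = f(0.510000, -2.336337) = 0.412394
  k2 = f(1.020000, -2.126016) = 0.732088
  y ← -2.336337 + (0.51/2)·(0.412394 + 0.732088) = -2.044494
y(1.02) ≈ -2.0445

-2.0445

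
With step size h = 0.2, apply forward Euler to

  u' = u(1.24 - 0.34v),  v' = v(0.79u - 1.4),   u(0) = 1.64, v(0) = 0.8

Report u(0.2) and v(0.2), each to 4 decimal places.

Euler on (u,v): u_{n+1} = u_n + h·u', v_{n+1} = v_n + h·v'.
0.000000: (1.640000, 0.800000); f=(1.587520, -0.083520) → (1.957504, 0.783296)
(u(0.2), v(0.2)) ≈ (1.9575, 0.7833)

1.9575, 0.7833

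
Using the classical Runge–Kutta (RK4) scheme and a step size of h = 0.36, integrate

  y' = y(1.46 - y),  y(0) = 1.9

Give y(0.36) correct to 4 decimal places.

1.6920

RK4: k1 = f(x_n, y_n); k2 = f(x_n + h/2, y_n + (h/2)·k1); k3 = f(x_n + h/2, y_n + (h/2)·k2); k4 = f(x_n + h, y_n + h·k3); y_{n+1} = y_n + (h/6)·(k1 + 2k2 + 2k3 + k4).
x=0.000000, y=1.900000:
  k1 = f(0.000000, 1.900000) = -0.836000
  k2 = f(0.180000, 1.749520) = -0.506521
  k3 = f(0.180000, 1.808826) = -0.630966
  k4 = f(0.360000, 1.672852) = -0.356070
  y ← 1.900000 + (0.36/6)·(k1 + 2k2 + 2k3 + k4) = 1.691977
y(0.36) ≈ 1.6920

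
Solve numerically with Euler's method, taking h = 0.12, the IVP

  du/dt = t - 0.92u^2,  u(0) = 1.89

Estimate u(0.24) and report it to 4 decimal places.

Euler: u_{n+1} = u_n + h·f(t_n, u_n).
t=0.000000, u=1.890000: f=-3.286332 → u ← 1.890000 + 0.12·(-3.286332) = 1.495640
t=0.120000, u=1.495640: f=-1.937984 → u ← 1.495640 + 0.12·(-1.937984) = 1.263082
u(0.24) ≈ 1.2631

1.2631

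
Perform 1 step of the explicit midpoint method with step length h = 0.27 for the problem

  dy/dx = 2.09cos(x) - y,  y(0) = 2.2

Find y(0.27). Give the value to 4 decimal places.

2.1692

Midpoint: k1 = f(x_n, y_n); k2 = f(x_n + h/2, y_n + (h/2)·k1); y_{n+1} = y_n + h·k2.
x=0.000000, y=2.200000:
  k1 = f(0.000000, 2.200000) = -0.110000
  k2 = f(0.135000, 2.185150) = -0.114166
  y ← 2.200000 + 0.27·(-0.114166) = 2.169175
y(0.27) ≈ 2.1692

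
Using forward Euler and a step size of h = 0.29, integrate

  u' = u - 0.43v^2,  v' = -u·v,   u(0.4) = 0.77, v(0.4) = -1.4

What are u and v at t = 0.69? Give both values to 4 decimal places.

Euler on (u,v): u_{n+1} = u_n + h·u', v_{n+1} = v_n + h·v'.
0.400000: (0.770000, -1.400000); f=(-0.072800, 1.078000) → (0.748888, -1.087380)
(u(0.69), v(0.69)) ≈ (0.7489, -1.0874)

0.7489, -1.0874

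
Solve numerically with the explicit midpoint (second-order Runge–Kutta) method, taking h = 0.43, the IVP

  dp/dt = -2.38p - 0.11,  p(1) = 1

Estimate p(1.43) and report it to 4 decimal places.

0.4772

Midpoint: k1 = f(t_n, p_n); k2 = f(t_n + h/2, p_n + (h/2)·k1); p_{n+1} = p_n + h·k2.
t=1.000000, p=1.000000:
  k1 = f(1.000000, 1.000000) = -2.490000
  k2 = f(1.215000, 0.464650) = -1.215867
  p ← 1.000000 + 0.43·(-1.215867) = 0.477177
p(1.43) ≈ 0.4772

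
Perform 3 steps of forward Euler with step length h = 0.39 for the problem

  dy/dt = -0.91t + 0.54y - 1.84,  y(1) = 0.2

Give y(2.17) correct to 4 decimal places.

Euler: y_{n+1} = y_n + h·f(t_n, y_n).
t=1.000000, y=0.200000: f=-2.642000 → y ← 0.200000 + 0.39·(-2.642000) = -0.830380
t=1.390000, y=-0.830380: f=-3.553305 → y ← -0.830380 + 0.39·(-3.553305) = -2.216169
t=1.780000, y=-2.216169: f=-4.656531 → y ← -2.216169 + 0.39·(-4.656531) = -4.032216
y(2.17) ≈ -4.0322

-4.0322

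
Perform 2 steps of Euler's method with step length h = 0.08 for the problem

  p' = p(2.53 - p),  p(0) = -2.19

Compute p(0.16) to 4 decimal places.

-4.3557

Euler: p_{n+1} = p_n + h·f(s_n, p_n).
s=0.000000, p=-2.190000: f=-10.336800 → p ← -2.190000 + 0.08·(-10.336800) = -3.016944
s=0.080000, p=-3.016944: f=-16.734819 → p ← -3.016944 + 0.08·(-16.734819) = -4.355730
p(0.16) ≈ -4.3557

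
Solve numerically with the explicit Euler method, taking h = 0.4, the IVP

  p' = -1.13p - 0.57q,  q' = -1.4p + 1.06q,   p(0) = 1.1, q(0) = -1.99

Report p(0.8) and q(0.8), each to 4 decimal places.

Euler on (p,q): p_{n+1} = p_n + h·p', q_{n+1} = q_n + h·q'.
0.000000: (1.100000, -1.990000); f=(-0.108700, -3.649400) → (1.056520, -3.449760)
0.400000: (1.056520, -3.449760); f=(0.772496, -5.135874) → (1.365518, -5.504109)
(p(0.8), q(0.8)) ≈ (1.3655, -5.5041)

1.3655, -5.5041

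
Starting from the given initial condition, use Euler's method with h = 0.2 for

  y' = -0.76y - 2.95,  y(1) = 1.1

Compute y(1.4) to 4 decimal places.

Euler: y_{n+1} = y_n + h·f(x_n, y_n).
x=1.000000, y=1.100000: f=-3.786000 → y ← 1.100000 + 0.2·(-3.786000) = 0.342800
x=1.200000, y=0.342800: f=-3.210528 → y ← 0.342800 + 0.2·(-3.210528) = -0.299306
y(1.4) ≈ -0.2993

-0.2993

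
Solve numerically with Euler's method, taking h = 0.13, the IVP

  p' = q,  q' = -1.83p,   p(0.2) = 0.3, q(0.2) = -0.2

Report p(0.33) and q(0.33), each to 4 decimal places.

0.2740, -0.2714

Euler on (p,q): p_{n+1} = p_n + h·p', q_{n+1} = q_n + h·q'.
0.200000: (0.300000, -0.200000); f=(-0.200000, -0.549000) → (0.274000, -0.271370)
(p(0.33), q(0.33)) ≈ (0.2740, -0.2714)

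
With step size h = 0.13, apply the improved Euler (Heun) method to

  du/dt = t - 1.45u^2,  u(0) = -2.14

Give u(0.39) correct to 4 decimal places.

Heun: k1 = f(t_n, u_n); k2 = f(t_n + h, u_n + h·k1); u_{n+1} = u_n + (h/2)·(k1 + k2).
t=0.000000, u=-2.140000:
  k1 = f(0.000000, -2.140000) = -6.640420
  k2 = f(0.130000, -3.003255) = -12.948330
  u ← -2.140000 + (0.13/2)·(-6.640420 + (-12.948330)) = -3.413269
t=0.130000, u=-3.413269:
  k1 = f(0.130000, -3.413269) = -16.763085
  k2 = f(0.260000, -5.592470) = -45.089793
  u ← -3.413269 + (0.13/2)·(-16.763085 + (-45.089793)) = -7.433706
t=0.260000, u=-7.433706:
  k1 = f(0.260000, -7.433706) = -79.866975
  k2 = f(0.390000, -17.816413) = -459.875613
  u ← -7.433706 + (0.13/2)·(-79.866975 + (-459.875613)) = -42.516974
u(0.39) ≈ -42.5170

-42.5170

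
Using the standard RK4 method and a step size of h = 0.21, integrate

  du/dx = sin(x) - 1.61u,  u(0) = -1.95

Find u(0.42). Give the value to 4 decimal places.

-0.9216

RK4: k1 = f(x_n, u_n); k2 = f(x_n + h/2, u_n + (h/2)·k1); k3 = f(x_n + h/2, u_n + (h/2)·k2); k4 = f(x_n + h, u_n + h·k3); u_{n+1} = u_n + (h/6)·(k1 + 2k2 + 2k3 + k4).
x=0.000000, u=-1.950000:
  k1 = f(0.000000, -1.950000) = 3.139500
  k2 = f(0.105000, -1.620353) = 2.713575
  k3 = f(0.105000, -1.665075) = 2.785577
  k4 = f(0.210000, -1.365029) = 2.406156
  u ← -1.950000 + (0.21/6)·(k1 + 2k2 + 2k3 + k4) = -1.370961
x=0.210000, u=-1.370961:
  k1 = f(0.210000, -1.370961) = 2.415708
  k2 = f(0.315000, -1.117312) = 2.108689
  k3 = f(0.315000, -1.149549) = 2.160590
  k4 = f(0.420000, -0.917237) = 1.884513
  u ← -1.370961 + (0.21/6)·(k1 + 2k2 + 2k3 + k4) = -0.921604
u(0.42) ≈ -0.9216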